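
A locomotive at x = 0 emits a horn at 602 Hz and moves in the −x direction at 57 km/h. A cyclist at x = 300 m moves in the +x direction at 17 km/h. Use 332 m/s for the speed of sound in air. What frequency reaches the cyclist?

57 km/h = 15.83 m/s; 17 km/h = 4.722 m/s.
The observer lies on the +x side, so the source is heading away from the observer and the observer is heading away from the source.
With source receding and observer receding, f' = f · (v − v_o)/(v + v_s).
f' = 602 × (332 − 4.722)/(332 + 15.83) = 602 × 327.28/347.83 ≈ 566 Hz.

566 Hz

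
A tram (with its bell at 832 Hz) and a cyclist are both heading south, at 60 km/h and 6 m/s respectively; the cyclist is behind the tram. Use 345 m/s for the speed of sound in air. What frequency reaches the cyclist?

807 Hz

60 km/h = 16.67 m/s.
The cyclist is behind, so the tram is moving away from it while the cyclist is moving toward the tram.
Both move, so f' = f · (v + v_o)/(v + v_s).
f' = 832 × (345 + 6)/(345 + 16.67) = 832 × 351/361.67 ≈ 807 Hz.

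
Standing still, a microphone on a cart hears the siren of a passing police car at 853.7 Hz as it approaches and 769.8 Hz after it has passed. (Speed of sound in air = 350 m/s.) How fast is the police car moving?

f₁/f₂ = (v + v_s)/(v − v_s), so v_s = v · (f₁ − f₂)/(f₁ + f₂).
v_s = 350 × (853.7 − 769.8)/(853.7 + 769.8) = 350 × 83.9/1623.5 ≈ 18.1 m/s.

18.1 m/s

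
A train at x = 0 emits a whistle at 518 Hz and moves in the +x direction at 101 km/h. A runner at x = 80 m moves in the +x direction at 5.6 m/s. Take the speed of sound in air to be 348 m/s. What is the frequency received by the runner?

101 km/h = 28.06 m/s.
The observer lies on the +x side, so the source is heading toward the observer and the observer is heading away from the source.
General Doppler shift: f' = f · (v − v_o)/(v − v_s).
f' = 518 × (348 − 5.6)/(348 − 28.06) = 518 × 342.4/319.94 ≈ 554 Hz.

554 Hz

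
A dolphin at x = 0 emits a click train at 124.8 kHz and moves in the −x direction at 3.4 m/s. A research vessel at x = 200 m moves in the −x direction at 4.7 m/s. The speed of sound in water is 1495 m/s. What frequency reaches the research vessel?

124.9 kHz

The observer lies on the +x side, so the source is heading away from the observer and the observer is heading toward the source.
General Doppler shift: f' = f · (v + v_o)/(v + v_s).
f' = 124.8 × (1495 + 4.7)/(1495 + 3.4) = 124.8 × 1499.7/1498.4 ≈ 124.9 kHz.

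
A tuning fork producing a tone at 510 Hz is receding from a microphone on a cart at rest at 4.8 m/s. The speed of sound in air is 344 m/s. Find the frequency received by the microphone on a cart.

503 Hz

With the source moving away from a stationary observer, f' = f · v/(v + v_s).
f' = 510 × 344/(344 + 4.8) = 510 × 344/348.8 ≈ 503 Hz.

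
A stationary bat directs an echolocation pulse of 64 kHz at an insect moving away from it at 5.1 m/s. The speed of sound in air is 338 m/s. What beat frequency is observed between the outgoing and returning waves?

At the insect (a moving observer), f₁ = f₀ · (v − u)/v = 64 × 332.9/338 ≈ 63.034 kHz.
On reflection it acts as a source moving away from the stationary detector: f₂ = f₁ · v/(v + u) = 63.034 × 338/343.1 ≈ 62.097 kHz.
Equivalently f₂ = f₀ · (v − u)/(v + u).
Beat frequency (with f₀ = 64000 Hz): |f₂ − f₀| = 2u·f₀/(v + u) = 2 × 5.1 × 64000/343.1 ≈ 1903 Hz.

1903 Hz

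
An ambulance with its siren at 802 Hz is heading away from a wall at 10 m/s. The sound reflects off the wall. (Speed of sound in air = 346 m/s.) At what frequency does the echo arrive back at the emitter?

757 Hz

The wall receives the sound from a moving source: f₁ = f₀ · v/(v + v_e) = 802 × 346/356 ≈ 779 Hz.
On the return leg the ambulance is a moving observer: f₂ = f₁ · (v − v_e)/v = 779 × 336/346 ≈ 757 Hz.
Equivalently f₂ = f₀ · (v − v_e)/(v + v_e).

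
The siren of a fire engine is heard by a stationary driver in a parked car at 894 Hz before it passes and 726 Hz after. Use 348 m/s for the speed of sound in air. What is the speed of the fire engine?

f₁/f₂ = (v + v_s)/(v − v_s), so v_s = v · (f₁ − f₂)/(f₁ + f₂).
v_s = 348 × (894 − 726)/(894 + 726) = 348 × 168/1620 ≈ 36 m/s.

36 m/s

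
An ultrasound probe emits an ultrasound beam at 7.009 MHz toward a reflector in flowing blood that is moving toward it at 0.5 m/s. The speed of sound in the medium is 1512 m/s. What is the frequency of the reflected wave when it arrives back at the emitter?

At the reflector in flowing blood (a moving observer), f₁ = f₀ · (v + u)/v = 7.009 × 1512.5/1512 ≈ 7.011 MHz.
The reflection then acts as a moving source: f₂ = f₁ · v/(v − u) ≈ 7.014 MHz.

7.014 MHz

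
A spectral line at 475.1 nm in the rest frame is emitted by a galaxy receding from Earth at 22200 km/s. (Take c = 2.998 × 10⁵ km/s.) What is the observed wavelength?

β = v/c = 22200/299800 = 0.0740.
Relativistic Doppler for wavelength: λ' = λ₀ · √((1 + β)/(1 − β)).
λ' = 475.1 × √(1.0740/0.9260) = 475.1 × 1.07701 ≈ 511.7 nm.

511.7 nm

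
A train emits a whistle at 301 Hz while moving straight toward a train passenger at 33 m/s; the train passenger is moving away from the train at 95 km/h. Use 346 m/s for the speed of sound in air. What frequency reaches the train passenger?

307 Hz

95 km/h = 26.39 m/s.
Both move, so f' = f · (v − v_o)/(v − v_s).
f' = 301 × (346 − 26.39)/(346 − 33) = 301 × 319.61/313 ≈ 307 Hz.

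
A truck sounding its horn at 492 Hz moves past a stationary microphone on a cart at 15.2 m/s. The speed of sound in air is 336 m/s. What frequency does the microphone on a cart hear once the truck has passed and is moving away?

471 Hz

Receding: f₂ = f · v/(v + v_s) = 492 × 336/351.2 ≈ 471 Hz.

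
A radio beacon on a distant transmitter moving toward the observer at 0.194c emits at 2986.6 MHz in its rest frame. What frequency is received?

3635.1 MHz

Relativistic Doppler for frequency: f' = f₀ · √((1 + β)/(1 − β)).
f' = 2986.6 × √(1.1940/0.8060) = 2986.6 × 1.21712 ≈ 3635.1 MHz.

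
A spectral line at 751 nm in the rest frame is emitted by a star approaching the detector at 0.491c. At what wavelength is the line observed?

438.8 nm

Relativistic Doppler for wavelength: λ' = λ₀ · √((1 − β)/(1 + β)).
λ' = 751 × √(0.5090/1.4910) = 751 × 0.58428 ≈ 438.8 nm.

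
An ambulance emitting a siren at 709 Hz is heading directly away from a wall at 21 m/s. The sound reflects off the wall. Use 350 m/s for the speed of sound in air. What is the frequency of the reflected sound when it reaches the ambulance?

629 Hz

The wall receives the sound from a moving source: f₁ = f₀ · v/(v + v_e) = 709 × 350/371 ≈ 669 Hz.
On the return leg the ambulance is a moving observer: f₂ = f₁ · (v − v_e)/v = 669 × 329/350 ≈ 629 Hz.
Equivalently f₂ = f₀ · (v − v_e)/(v + v_e).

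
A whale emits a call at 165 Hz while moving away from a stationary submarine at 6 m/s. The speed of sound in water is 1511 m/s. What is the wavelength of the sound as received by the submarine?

9.19 m

Moving source, stationary observer: f' = f · v/(v + v_s) since the source is receding.
f' = 165 × 1511/(1511 + 6) ≈ 164 Hz.
λ' = v/f' = 1511/164.347 ≈ 9.19 m.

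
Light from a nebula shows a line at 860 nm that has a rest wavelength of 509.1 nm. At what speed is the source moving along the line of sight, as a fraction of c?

0.481

λ'/λ₀ = 1.6893 > 1 (redshift), so the source is receding.
λ'/λ₀ = √((1 + β)/(1 − β)) for a receding source ⇒ β = (r² − 1)/(r² + 1) with r = λ'/λ₀.
β = (2.8536 − 1)/(2.8536 + 1) ≈ 0.481.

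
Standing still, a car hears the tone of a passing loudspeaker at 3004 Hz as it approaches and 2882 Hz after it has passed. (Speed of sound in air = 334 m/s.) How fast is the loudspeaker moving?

f₁/f₂ = (v + v_s)/(v − v_s), so v_s = v · (f₁ − f₂)/(f₁ + f₂).
v_s = 334 × (3004 − 2882)/(3004 + 2882) = 334 × 122/5886 ≈ 6.9 m/s.

6.9 m/s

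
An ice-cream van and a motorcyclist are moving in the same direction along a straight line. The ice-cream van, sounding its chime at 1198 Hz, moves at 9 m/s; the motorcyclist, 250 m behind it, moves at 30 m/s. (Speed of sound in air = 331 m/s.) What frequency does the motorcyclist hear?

The motorcyclist is behind, so the ice-cream van is moving away from it while the motorcyclist is moving toward the ice-cream van.
With source receding and observer approaching, f' = f · (v + v_o)/(v + v_s).
f' = 1198 × (331 + 30)/(331 + 9) = 1198 × 361/340 ≈ 1272 Hz.

1272 Hz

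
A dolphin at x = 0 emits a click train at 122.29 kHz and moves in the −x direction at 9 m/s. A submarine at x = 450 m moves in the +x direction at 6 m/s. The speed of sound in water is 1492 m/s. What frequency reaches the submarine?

121.1 kHz

The observer lies on the +x side, so the source is heading away from the observer and the observer is heading away from the source.
With source receding and observer receding, f' = f · (v − v_o)/(v + v_s).
f' = 122.29 × (1492 − 6)/(1492 + 9) = 122.29 × 1486/1501 ≈ 121.1 kHz.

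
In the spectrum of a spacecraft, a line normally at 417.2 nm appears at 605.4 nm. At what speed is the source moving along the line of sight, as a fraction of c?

λ'/λ₀ = 1.4511 > 1 (redshift), so the source is receding.
λ'/λ₀ = √((1 + β)/(1 − β)) for a receding source ⇒ β = (r² − 1)/(r² + 1) with r = λ'/λ₀.
β = (2.1057 − 1)/(2.1057 + 1) ≈ 0.356.

0.356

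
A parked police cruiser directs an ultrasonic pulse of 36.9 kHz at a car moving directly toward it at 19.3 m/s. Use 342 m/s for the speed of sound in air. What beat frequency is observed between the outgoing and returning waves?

4414 Hz

The car first receives the wave as a moving observer: f₁ = f₀ · (v + u)/v = 36.9 × (342 + 19.3)/342 ≈ 38.98 kHz.
The reflection then acts as a moving source: f₂ = f₁ · v/(v − u) ≈ 41.31 kHz.
Equivalently f₂ = f₀ · (v + u)/(v − u).
Beat frequency (with f₀ = 36900 Hz): |f₂ − f₀| = 2u·f₀/(v − u) = 2 × 19.3 × 36900/322.7 ≈ 4414 Hz.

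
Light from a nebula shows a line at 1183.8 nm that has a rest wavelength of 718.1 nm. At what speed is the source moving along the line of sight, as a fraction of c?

λ'/λ₀ = 1.6485 > 1 (redshift), so the source is receding.
λ'/λ₀ = √((1 + β)/(1 − β)) for a receding source ⇒ β = (r² − 1)/(r² + 1) with r = λ'/λ₀.
β = (2.7176 − 1)/(2.7176 + 1) ≈ 0.462.

0.462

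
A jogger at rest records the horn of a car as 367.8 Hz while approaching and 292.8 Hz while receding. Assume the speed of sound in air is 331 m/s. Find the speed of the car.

38 m/s

f₁/f₂ = (v + v_s)/(v − v_s), so v_s = v · (f₁ − f₂)/(f₁ + f₂).
v_s = 331 × (367.8 − 292.8)/(367.8 + 292.8) = 331 × 75.0/660.6 ≈ 38 m/s.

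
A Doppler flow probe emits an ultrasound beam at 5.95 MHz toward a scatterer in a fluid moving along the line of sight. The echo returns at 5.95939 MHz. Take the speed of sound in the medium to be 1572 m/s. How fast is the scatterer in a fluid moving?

Double Doppler shift off a moving reflector: f₂ = f₀ · (v + u)/(v − u) (u > 0 toward emitter).
Rearranging, u = v · (f₂ − f₀)/(f₂ + f₀) = 1572 × 0.00939/11.90939 ≈ 1.24 m/s.
So the scatterer in a fluid is moving at 1.24 m/s toward the emitter.

1.24 m/s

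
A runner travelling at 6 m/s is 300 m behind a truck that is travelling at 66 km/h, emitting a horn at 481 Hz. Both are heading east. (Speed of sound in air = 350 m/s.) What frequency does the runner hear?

66 km/h = 18.33 m/s.
The runner is behind, so the truck is moving away from it while the runner is moving toward the truck.
General Doppler shift: f' = f · (v + v_o)/(v + v_s).
f' = 481 × (350 + 6)/(350 + 18.33) = 481 × 356/368.33 ≈ 465 Hz.

465 Hz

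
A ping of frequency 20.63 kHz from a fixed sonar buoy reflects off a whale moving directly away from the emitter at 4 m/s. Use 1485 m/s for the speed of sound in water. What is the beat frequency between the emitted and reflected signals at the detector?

111 Hz

At the whale (a moving observer), f₁ = f₀ · (v − u)/v = 20.63 × 1481/1485 ≈ 20.5744 kHz.
On reflection it acts as a source moving away from the stationary detector: f₂ = f₁ · v/(v + u) = 20.5744 × 1485/1489 ≈ 20.5192 kHz.
Equivalently f₂ = f₀ · (v − u)/(v + u).
Beat frequency (with f₀ = 20630 Hz): |f₂ − f₀| = 2u·f₀/(v + u) = 2 × 4 × 20630/1489 ≈ 111 Hz.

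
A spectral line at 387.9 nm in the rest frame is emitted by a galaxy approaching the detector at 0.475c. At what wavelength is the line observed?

231.4 nm

Relativistic Doppler for wavelength: λ' = λ₀ · √((1 − β)/(1 + β)).
λ' = 387.9 × √(0.5250/1.4750) = 387.9 × 0.59660 ≈ 231.4 nm.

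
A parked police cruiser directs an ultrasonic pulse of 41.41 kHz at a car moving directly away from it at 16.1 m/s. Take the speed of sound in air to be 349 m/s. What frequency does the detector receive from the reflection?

At the car (a moving observer), f₁ = f₀ · (v − u)/v = 41.41 × 332.9/349 ≈ 39.5 kHz.
The reflection then acts as a moving source: f₂ = f₁ · v/(v + u) ≈ 37.8 kHz.

37.8 kHz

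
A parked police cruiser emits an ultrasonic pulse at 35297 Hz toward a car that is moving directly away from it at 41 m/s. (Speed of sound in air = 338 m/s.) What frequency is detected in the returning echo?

27660 Hz

At the car (a moving observer), f₁ = f₀ · (v − u)/v = 35297 × 297/338 ≈ 31015 Hz.
The reflection then acts as a moving source: f₂ = f₁ · v/(v + u) ≈ 27660 Hz.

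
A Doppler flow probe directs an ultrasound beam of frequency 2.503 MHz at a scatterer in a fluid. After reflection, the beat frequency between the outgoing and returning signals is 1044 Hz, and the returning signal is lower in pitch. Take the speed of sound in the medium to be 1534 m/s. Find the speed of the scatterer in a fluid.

Double Doppler shift off a moving reflector: f₂ = f₀ · (v + u)/(v − u) (u > 0 toward emitter).
Returning signal is lower, so f₂ = f₀ − Δf = 2503000 − 1044 = 2501956 Hz.
Rearranging, u = v · (f₂ − f₀)/(f₂ + f₀) = 1534 × -1044/5004956 ≈ -0.32 m/s.
So the scatterer in a fluid is moving at 0.32 m/s away from the emitter.

0.32 m/s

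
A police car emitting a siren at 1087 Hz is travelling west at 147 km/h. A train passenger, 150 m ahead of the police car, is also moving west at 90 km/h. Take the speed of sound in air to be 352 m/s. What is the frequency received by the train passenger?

1142 Hz

147 km/h = 40.83 m/s; 90 km/h = 25 m/s.
The train passenger is ahead, so the police car is moving toward it while the train passenger is moving away from the police car.
Both move, so f' = f · (v − v_o)/(v − v_s).
f' = 1087 × (352 − 25)/(352 − 40.83) = 1087 × 327/311.17 ≈ 1142 Hz.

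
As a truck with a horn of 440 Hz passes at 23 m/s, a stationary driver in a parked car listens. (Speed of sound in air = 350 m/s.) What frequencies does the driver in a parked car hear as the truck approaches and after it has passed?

Approaching: f₁ = f · v/(v − v_s) = 440 × 350/327 ≈ 471 Hz.
Receding: f₂ = f · v/(v + v_s) = 440 × 350/373 ≈ 413 Hz.

471 Hz approaching; 413 Hz receding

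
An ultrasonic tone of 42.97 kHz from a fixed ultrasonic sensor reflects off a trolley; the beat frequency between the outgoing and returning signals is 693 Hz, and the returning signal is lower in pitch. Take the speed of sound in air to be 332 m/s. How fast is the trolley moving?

Double Doppler shift off a moving reflector: f₂ = f₀ · (v + u)/(v − u) (u > 0 toward emitter).
Returning signal is lower, so f₂ = f₀ − Δf = 42970 − 693 = 42277 Hz.
Rearranging, u = v · (f₂ − f₀)/(f₂ + f₀) = 332 × -693/85247 ≈ -2.70 m/s.
So the trolley is moving at 2.70 m/s away from the emitter.

2.70 m/s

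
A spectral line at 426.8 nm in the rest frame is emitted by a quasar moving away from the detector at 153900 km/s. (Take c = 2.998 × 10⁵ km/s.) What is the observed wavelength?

β = v/c = 153900/299800 = 0.5133.
Relativistic Doppler for wavelength: λ' = λ₀ · √((1 + β)/(1 − β)).
λ' = 426.8 × √(1.5133/0.4867) = 426.8 × 1.76342 ≈ 752.6 nm.

752.6 nm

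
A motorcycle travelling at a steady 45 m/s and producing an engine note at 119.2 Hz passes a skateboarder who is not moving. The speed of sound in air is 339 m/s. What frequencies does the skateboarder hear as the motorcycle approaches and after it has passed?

Approaching: f₁ = f · v/(v − v_s) = 119.2 × 339/294 ≈ 137 Hz.
Receding: f₂ = f · v/(v + v_s) = 119.2 × 339/384 ≈ 105 Hz.

137 Hz approaching; 105 Hz receding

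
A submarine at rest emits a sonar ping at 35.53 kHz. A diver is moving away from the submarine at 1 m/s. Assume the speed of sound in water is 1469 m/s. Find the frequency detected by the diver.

35.5 kHz

Moving observer, stationary source: f' = f · (v − v_o)/v.
f' = 35.53 × (1469 − 1)/1469 = 35.53 × 1468/1469 ≈ 35.5 kHz.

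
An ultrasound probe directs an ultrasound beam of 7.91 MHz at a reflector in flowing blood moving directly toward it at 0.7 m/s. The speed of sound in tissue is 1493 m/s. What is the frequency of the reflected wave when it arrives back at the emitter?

The reflector in flowing blood first receives the wave as a moving observer: f₁ = f₀ · (v + u)/v = 7.91 × (1493 + 0.7)/1493 ≈ 7.914 MHz.
The reflection then acts as a moving source: f₂ = f₁ · v/(v − u) ≈ 7.917 MHz.
Equivalently f₂ = f₀ · (v + u)/(v − u).

7.917 MHz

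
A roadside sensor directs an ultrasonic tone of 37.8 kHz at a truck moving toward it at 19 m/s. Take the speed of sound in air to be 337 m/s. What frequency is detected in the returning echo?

42.3 kHz

At the truck (a moving observer), f₁ = f₀ · (v + u)/v = 37.8 × 356/337 ≈ 39.9 kHz.
The reflection then acts as a moving source: f₂ = f₁ · v/(v − u) ≈ 42.3 kHz.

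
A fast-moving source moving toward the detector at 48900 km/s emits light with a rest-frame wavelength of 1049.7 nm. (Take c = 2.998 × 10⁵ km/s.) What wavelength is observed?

890.4 nm

β = v/c = 48900/299800 = 0.1631.
Relativistic Doppler for wavelength: λ' = λ₀ · √((1 − β)/(1 + β)).
λ' = 1049.7 × √(0.8369/1.1631) = 1049.7 × 0.84825 ≈ 890.4 nm.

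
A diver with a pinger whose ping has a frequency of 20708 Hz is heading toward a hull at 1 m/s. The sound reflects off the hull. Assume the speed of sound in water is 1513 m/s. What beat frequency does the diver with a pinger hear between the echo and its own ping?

27.4 Hz

The hull receives the sound from a moving source: f₁ = f₀ · v/(v − v_e) = 20708 × 1513/1512 ≈ 20721.7 Hz.
On the return leg the diver with a pinger is a moving observer: f₂ = f₁ · (v + v_e)/v = 20721.7 × 1514/1513 ≈ 20735.4 Hz.
Beat against the emitted tone: |f₂ − f₀| = 2v_e·f₀/(v − v_e) = 2 × 1 × 20708/1512 ≈ 27.4 Hz.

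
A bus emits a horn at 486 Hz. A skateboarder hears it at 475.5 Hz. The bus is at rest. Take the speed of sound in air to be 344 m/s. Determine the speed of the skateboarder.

7.4 m/s

f' < f, so the skateboarder is receding.
f' = f · (v − v_o)/v ⇒ v_o = v · |f'/f − 1|.
v_o = 344 × |475.5/486 − 1| = 344 × 0.0216 ≈ 7.4 m/s.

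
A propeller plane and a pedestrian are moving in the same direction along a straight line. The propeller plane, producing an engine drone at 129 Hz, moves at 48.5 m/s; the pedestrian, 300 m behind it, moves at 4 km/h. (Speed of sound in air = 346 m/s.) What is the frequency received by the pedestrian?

114 Hz

4 km/h = 1.111 m/s.
The pedestrian is behind, so the propeller plane is moving away from it while the pedestrian is moving toward the propeller plane.
With source receding and observer approaching, f' = f · (v + v_o)/(v + v_s).
f' = 129 × (346 + 1.111)/(346 + 48.5) = 129 × 347.11/394.5 ≈ 114 Hz.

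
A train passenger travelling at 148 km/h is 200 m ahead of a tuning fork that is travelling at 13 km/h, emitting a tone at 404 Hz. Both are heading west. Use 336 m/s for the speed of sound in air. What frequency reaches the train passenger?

13 km/h = 3.611 m/s; 148 km/h = 41.11 m/s.
The train passenger is ahead, so the tuning fork is moving toward it while the train passenger is moving away from the tuning fork.
Both move, so f' = f · (v − v_o)/(v − v_s).
f' = 404 × (336 − 41.11)/(336 − 3.611) = 404 × 294.89/332.39 ≈ 358 Hz.

358 Hz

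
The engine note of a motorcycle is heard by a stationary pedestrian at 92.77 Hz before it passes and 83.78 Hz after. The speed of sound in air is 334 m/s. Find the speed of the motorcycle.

f₁/f₂ = (v + v_s)/(v − v_s), so v_s = v · (f₁ − f₂)/(f₁ + f₂).
v_s = 334 × (92.77 − 83.78)/(92.77 + 83.78) = 334 × 8.99/176.55 ≈ 17.0 m/s.

17.0 m/s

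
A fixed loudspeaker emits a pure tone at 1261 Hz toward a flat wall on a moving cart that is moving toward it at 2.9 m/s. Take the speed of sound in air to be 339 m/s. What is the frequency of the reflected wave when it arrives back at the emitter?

The flat wall on a moving cart first receives the wave as a moving observer: f₁ = f₀ · (v + u)/v = 1261 × (339 + 2.9)/339 ≈ 1272 Hz.
The reflection then acts as a moving source: f₂ = f₁ · v/(v − u) ≈ 1283 Hz.
Equivalently f₂ = f₀ · (v + u)/(v − u).

1283 Hz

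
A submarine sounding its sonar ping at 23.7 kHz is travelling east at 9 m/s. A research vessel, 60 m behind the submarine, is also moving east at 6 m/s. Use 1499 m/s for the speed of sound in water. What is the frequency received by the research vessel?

23.7 kHz

The research vessel is behind, so the submarine is moving away from it while the research vessel is moving toward the submarine.
General Doppler shift: f' = f · (v + v_o)/(v + v_s).
f' = 23.7 × (1499 + 6)/(1499 + 9) = 23.7 × 1505/1508 ≈ 23.7 kHz.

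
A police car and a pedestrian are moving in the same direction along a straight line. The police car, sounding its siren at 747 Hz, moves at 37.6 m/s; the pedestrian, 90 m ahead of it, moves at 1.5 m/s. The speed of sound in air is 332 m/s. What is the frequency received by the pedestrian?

The pedestrian is ahead, so the police car is moving toward it while the pedestrian is moving away from the police car.
Both move, so f' = f · (v − v_o)/(v − v_s).
f' = 747 × (332 − 1.5)/(332 − 37.6) = 747 × 330.5/294.4 ≈ 839 Hz.

839 Hz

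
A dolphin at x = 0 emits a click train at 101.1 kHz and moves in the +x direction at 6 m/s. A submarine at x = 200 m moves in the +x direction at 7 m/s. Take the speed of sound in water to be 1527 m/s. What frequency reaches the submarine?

101.0 kHz

The observer lies on the +x side, so the source is heading toward the observer and the observer is heading away from the source.
Both move, so f' = f · (v − v_o)/(v − v_s).
f' = 101.1 × (1527 − 7)/(1527 − 6) = 101.1 × 1520/1521 ≈ 101.0 kHz.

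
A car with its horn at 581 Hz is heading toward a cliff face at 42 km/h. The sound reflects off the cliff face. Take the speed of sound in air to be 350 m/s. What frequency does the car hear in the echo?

621 Hz

42 km/h = 11.67 m/s.
The cliff face receives the sound from a moving source: f₁ = f₀ · v/(v − v_e) = 581 × 350/338.33 ≈ 601 Hz.
On the return leg the car is a moving observer: f₂ = f₁ · (v + v_e)/v = 601 × 361.67/350 ≈ 621 Hz.
Equivalently f₂ = f₀ · (v + v_e)/(v − v_e).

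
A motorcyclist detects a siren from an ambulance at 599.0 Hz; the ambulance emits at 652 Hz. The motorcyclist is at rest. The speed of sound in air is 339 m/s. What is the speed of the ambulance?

30 m/s

f' < f, so the ambulance is receding.
f' = f · v/(v + v_s) ⇒ v_s = v · |1 − f/f'|.
v_s = 339 × |1 − 652/599.0| = 339 × 0.08848 ≈ 30 m/s.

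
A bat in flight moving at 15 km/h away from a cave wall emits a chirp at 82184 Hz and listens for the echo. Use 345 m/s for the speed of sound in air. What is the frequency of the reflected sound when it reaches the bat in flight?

15 km/h = 4.167 m/s.
The cave wall receives the sound from a moving source: f₁ = f₀ · v/(v + v_e) = 82184 × 345/349.17 ≈ 81203 Hz.
On the return leg the bat in flight is a moving observer: f₂ = f₁ · (v − v_e)/v = 81203 × 340.83/345 ≈ 80223 Hz.
Equivalently f₂ = f₀ · (v − v_e)/(v + v_e).

80223 Hz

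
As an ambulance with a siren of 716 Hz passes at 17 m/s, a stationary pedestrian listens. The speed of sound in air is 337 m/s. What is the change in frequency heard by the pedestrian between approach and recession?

72.4 Hz

Approaching: f₁ = f · v/(v − v_s) = 716 × 337/320 ≈ 754.0 Hz.
Receding: f₂ = f · v/(v + v_s) = 716 × 337/354 ≈ 681.6 Hz.
Drop: f₁ − f₂ = 2f·v·v_s/(v² − v_s²) = 2 × 716 × 337 × 17/(337² − 17²) ≈ 72.4 Hz.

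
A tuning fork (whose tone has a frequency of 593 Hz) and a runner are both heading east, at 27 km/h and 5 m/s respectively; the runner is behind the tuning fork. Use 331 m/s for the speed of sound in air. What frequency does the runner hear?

27 km/h = 7.5 m/s.
The runner is behind, so the tuning fork is moving away from it while the runner is moving toward the tuning fork.
General Doppler shift: f' = f · (v + v_o)/(v + v_s).
f' = 593 × (331 + 5)/(331 + 7.5) = 593 × 336/338.5 ≈ 589 Hz.

589 Hz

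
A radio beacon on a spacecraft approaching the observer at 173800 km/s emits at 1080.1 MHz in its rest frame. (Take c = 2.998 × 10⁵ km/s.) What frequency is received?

β = v/c = 173800/299800 = 0.5797.
Relativistic Doppler for frequency: f' = f₀ · √((1 + β)/(1 − β)).
f' = 1080.1 × √(1.5797/0.4203) = 1080.1 × 1.93874 ≈ 2094.0 MHz.

2094.0 MHz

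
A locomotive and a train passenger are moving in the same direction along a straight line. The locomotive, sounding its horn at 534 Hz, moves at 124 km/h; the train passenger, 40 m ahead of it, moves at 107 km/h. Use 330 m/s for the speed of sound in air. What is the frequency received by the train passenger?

543 Hz

124 km/h = 34.44 m/s; 107 km/h = 29.72 m/s.
The train passenger is ahead, so the locomotive is moving toward it while the train passenger is moving away from the locomotive.
General Doppler shift: f' = f · (v − v_o)/(v − v_s).
f' = 534 × (330 − 29.72)/(330 − 34.44) = 534 × 300.28/295.56 ≈ 543 Hz.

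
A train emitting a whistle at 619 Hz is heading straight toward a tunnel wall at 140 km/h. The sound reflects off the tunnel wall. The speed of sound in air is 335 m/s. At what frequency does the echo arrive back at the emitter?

140 km/h = 38.89 m/s.
The tunnel wall receives the sound from a moving source: f₁ = f₀ · v/(v − v_e) = 619 × 335/296.11 ≈ 700 Hz.
On the return leg the train is a moving observer: f₂ = f₁ · (v + v_e)/v = 700 × 373.89/335 ≈ 782 Hz.
Equivalently f₂ = f₀ · (v + v_e)/(v − v_e).

782 Hz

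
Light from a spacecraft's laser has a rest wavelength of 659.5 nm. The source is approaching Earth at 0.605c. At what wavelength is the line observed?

Relativistic Doppler for wavelength: λ' = λ₀ · √((1 − β)/(1 + β)).
λ' = 659.5 × √(0.3950/1.6050) = 659.5 × 0.49609 ≈ 327.2 nm.

327.2 nm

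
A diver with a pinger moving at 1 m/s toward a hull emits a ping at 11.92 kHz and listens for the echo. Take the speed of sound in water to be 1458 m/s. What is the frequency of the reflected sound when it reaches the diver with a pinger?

The hull receives the sound from a moving source: f₁ = f₀ · v/(v − v_e) = 11.92 × 1458/1457 ≈ 11.93 kHz.
On the return leg the diver with a pinger is a moving observer: f₂ = f₁ · (v + v_e)/v = 11.93 × 1459/1458 ≈ 11.94 kHz.

11.94 kHz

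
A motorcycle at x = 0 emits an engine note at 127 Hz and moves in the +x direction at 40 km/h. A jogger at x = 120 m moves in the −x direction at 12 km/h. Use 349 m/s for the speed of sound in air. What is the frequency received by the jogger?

40 km/h = 11.11 m/s; 12 km/h = 3.333 m/s.
The observer lies on the +x side, so the source is heading toward the observer and the observer is heading toward the source.
Both move, so f' = f · (v + v_o)/(v − v_s).
f' = 127 × (349 + 3.333)/(349 − 11.11) = 127 × 352.33/337.89 ≈ 132 Hz.

132 Hz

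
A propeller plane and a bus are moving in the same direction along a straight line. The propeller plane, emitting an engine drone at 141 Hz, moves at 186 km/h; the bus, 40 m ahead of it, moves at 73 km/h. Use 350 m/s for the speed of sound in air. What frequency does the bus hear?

156 Hz

186 km/h = 51.67 m/s; 73 km/h = 20.28 m/s.
The bus is ahead, so the propeller plane is moving toward it while the bus is moving away from the propeller plane.
General Doppler shift: f' = f · (v − v_o)/(v − v_s).
f' = 141 × (350 − 20.28)/(350 − 51.67) = 141 × 329.72/298.33 ≈ 156 Hz.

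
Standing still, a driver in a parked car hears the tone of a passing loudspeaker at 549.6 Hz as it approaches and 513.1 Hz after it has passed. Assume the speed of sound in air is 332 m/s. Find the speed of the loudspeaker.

f₁/f₂ = (v + v_s)/(v − v_s), so v_s = v · (f₁ − f₂)/(f₁ + f₂).
v_s = 332 × (549.6 − 513.1)/(549.6 + 513.1) = 332 × 36.5/1062.7 ≈ 11.4 m/s.

11.4 m/s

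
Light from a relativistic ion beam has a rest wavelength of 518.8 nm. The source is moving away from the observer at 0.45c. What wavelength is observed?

Relativistic Doppler for wavelength: λ' = λ₀ · √((1 + β)/(1 − β)).
λ' = 518.8 × √(1.4500/0.5500) = 518.8 × 1.62369 ≈ 842.4 nm.

842.4 nm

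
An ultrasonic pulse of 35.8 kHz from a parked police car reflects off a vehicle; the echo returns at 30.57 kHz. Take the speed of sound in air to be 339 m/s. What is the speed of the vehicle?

27 m/s

Double Doppler shift off a moving reflector: f₂ = f₀ · (v + u)/(v − u) (u > 0 toward emitter).
Rearranging, u = v · (f₂ − f₀)/(f₂ + f₀) = 339 × -5.23/66.37 ≈ -27 m/s.
So the vehicle is moving at 27 m/s away from the emitter.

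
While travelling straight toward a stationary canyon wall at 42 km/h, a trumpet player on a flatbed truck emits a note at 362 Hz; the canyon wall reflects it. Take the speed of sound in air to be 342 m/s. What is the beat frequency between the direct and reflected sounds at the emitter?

42 km/h = 11.67 m/s.
The canyon wall receives the sound from a moving source: f₁ = f₀ · v/(v − v_e) = 362 × 342/330.33 ≈ 374.8 Hz.
On the return leg the trumpet player on a flatbed truck is a moving observer: f₂ = f₁ · (v + v_e)/v = 374.8 × 353.67/342 ≈ 387.6 Hz.
Equivalently f₂ = f₀ · (v + v_e)/(v − v_e).
Beat against the emitted tone: |f₂ − f₀| = 2v_e·f₀/(v − v_e) = 2 × 11.67 × 362/330.33 ≈ 25.6 Hz.

25.6 Hz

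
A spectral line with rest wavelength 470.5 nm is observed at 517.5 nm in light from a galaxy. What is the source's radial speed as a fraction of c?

λ'/λ₀ = 1.0999 > 1 (redshift), so the source is receding.
λ'/λ₀ = √((1 + β)/(1 − β)) for a receding source ⇒ β = (r² − 1)/(r² + 1) with r = λ'/λ₀.
β = (1.2098 − 1)/(1.2098 + 1) ≈ 0.095.

0.095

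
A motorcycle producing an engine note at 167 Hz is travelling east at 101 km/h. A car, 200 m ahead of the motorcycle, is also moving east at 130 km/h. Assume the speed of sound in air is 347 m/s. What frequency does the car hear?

101 km/h = 28.06 m/s; 130 km/h = 36.11 m/s.
The car is ahead, so the motorcycle is moving toward it while the car is moving away from the motorcycle.
With source approaching and observer receding, f' = f · (v − v_o)/(v − v_s).
f' = 167 × (347 − 36.11)/(347 − 28.06) = 167 × 310.89/318.94 ≈ 163 Hz.

163 Hz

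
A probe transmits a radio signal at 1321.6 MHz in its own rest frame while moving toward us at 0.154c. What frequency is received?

Relativistic Doppler for frequency: f' = f₀ · √((1 + β)/(1 − β)).
f' = 1321.6 × √(1.1540/0.8460) = 1321.6 × 1.16793 ≈ 1543.5 MHz.

1543.5 MHz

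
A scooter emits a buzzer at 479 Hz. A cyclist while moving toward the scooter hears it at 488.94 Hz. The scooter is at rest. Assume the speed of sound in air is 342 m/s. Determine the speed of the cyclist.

7.1 m/s

f' = f · (v + v_o)/v ⇒ v_o = v · |f'/f − 1|.
v_o = 342 × |488.94/479 − 1| = 342 × 0.02075 ≈ 7.1 m/s.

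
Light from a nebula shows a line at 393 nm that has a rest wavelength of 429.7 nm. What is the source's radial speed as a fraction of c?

0.089c

λ'/λ₀ = 0.9146 < 1 (blueshift), so the source is approaching.
λ'/λ₀ = √((1 − β)/(1 + β)) for an approaching source ⇒ β = (1 − r²)/(1 + r²) with r = λ'/λ₀.
β = (1 − 0.8365)/(1 + 0.8365) ≈ 0.089.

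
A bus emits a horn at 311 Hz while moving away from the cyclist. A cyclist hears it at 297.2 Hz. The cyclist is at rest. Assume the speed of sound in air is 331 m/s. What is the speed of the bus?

15.4 m/s

f' = f · v/(v + v_s) ⇒ v_s = v · |1 − f/f'|.
v_s = 331 × |1 − 311/297.2| = 331 × 0.04643 ≈ 15.4 m/s.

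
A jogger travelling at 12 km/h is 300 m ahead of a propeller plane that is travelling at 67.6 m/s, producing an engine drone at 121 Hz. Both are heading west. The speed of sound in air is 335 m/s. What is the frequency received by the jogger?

150 Hz

12 km/h = 3.333 m/s.
The jogger is ahead, so the propeller plane is moving toward it while the jogger is moving away from the propeller plane.
General Doppler shift: f' = f · (v − v_o)/(v − v_s).
f' = 121 × (335 − 3.333)/(335 − 67.6) = 121 × 331.67/267.4 ≈ 150 Hz.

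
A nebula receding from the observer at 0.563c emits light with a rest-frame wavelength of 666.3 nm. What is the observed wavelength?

1260.1 nm

Relativistic Doppler for wavelength: λ' = λ₀ · √((1 + β)/(1 − β)).
λ' = 666.3 × √(1.5630/0.4370) = 666.3 × 1.89121 ≈ 1260.1 nm.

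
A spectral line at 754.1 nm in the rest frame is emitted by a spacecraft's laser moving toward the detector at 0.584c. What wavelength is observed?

Relativistic Doppler for wavelength: λ' = λ₀ · √((1 − β)/(1 + β)).
λ' = 754.1 × √(0.4160/1.5840) = 754.1 × 0.51247 ≈ 386.5 nm.

386.5 nm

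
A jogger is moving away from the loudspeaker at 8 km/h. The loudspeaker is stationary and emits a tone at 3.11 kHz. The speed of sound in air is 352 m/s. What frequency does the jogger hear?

3.09 kHz

8 km/h = 2.222 m/s.
Moving observer, stationary source: f' = f · (v − v_o)/v.
f' = 3.11 × (352 − 2.222)/352 = 3.11 × 349.78/352 ≈ 3.09 kHz.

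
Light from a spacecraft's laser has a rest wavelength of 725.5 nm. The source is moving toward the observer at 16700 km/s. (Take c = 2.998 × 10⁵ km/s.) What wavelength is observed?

β = v/c = 16700/299800 = 0.0557.
Relativistic Doppler for wavelength: λ' = λ₀ · √((1 − β)/(1 + β)).
λ' = 725.5 × √(0.9443/1.0557) = 725.5 × 0.94576 ≈ 686.2 nm.

686.2 nm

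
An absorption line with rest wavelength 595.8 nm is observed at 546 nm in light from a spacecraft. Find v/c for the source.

0.087

λ'/λ₀ = 0.9164 < 1 (blueshift), so the source is approaching.
λ'/λ₀ = √((1 − β)/(1 + β)) for an approaching source ⇒ β = (1 − r²)/(1 + r²) with r = λ'/λ₀.
β = (1 − 0.8398)/(1 + 0.8398) ≈ 0.087.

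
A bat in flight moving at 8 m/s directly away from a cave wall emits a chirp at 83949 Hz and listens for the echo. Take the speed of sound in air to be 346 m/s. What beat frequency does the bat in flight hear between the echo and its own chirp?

3794 Hz

The cave wall receives the sound from a moving source: f₁ = f₀ · v/(v + v_e) = 83949 × 346/354 ≈ 82052 Hz.
On the return leg the bat in flight is a moving observer: f₂ = f₁ · (v − v_e)/v = 82052 × 338/346 ≈ 80155 Hz.
Equivalently f₂ = f₀ · (v − v_e)/(v + v_e).
Beat against the emitted tone: |f₂ − f₀| = 2v_e·f₀/(v + v_e) = 2 × 8 × 83949/354 ≈ 3794 Hz.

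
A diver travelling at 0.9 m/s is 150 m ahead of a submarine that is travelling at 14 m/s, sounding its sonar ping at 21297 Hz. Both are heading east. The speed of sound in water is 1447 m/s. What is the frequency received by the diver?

The diver is ahead, so the submarine is moving toward it while the diver is moving away from the submarine.
General Doppler shift: f' = f · (v − v_o)/(v − v_s).
f' = 21297 × (1447 − 0.9)/(1447 − 14) = 21297 × 1446.1/1433 ≈ 21492 Hz.

21492 Hz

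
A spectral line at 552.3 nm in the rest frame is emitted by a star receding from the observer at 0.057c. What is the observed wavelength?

Relativistic Doppler for wavelength: λ' = λ₀ · √((1 + β)/(1 − β)).
λ' = 552.3 × √(1.0570/0.9430) = 552.3 × 1.05872 ≈ 584.7 nm.

584.7 nm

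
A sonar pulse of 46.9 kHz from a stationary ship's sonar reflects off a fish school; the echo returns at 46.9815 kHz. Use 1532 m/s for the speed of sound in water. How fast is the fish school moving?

Double Doppler shift off a moving reflector: f₂ = f₀ · (v + u)/(v − u) (u > 0 toward emitter).
Rearranging, u = v · (f₂ − f₀)/(f₂ + f₀) = 1532 × 0.0815/93.8815 ≈ 1.33 m/s.
So the fish school is moving at 1.33 m/s toward the emitter.

1.33 m/s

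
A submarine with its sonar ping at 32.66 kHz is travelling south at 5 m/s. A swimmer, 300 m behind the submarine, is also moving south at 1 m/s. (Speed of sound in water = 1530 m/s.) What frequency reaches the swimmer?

32.6 kHz

The swimmer is behind, so the submarine is moving away from it while the swimmer is moving toward the submarine.
With source receding and observer approaching, f' = f · (v + v_o)/(v + v_s).
f' = 32.66 × (1530 + 1)/(1530 + 5) = 32.66 × 1531/1535 ≈ 32.6 kHz.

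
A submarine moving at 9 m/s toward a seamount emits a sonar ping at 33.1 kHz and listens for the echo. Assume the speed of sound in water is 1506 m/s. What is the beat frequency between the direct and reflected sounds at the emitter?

The seamount receives the sound from a moving source: f₁ = f₀ · v/(v − v_e) = 33.1 × 1506/1497 ≈ 33.299 kHz.
On the return leg the submarine is a moving observer: f₂ = f₁ · (v + v_e)/v = 33.299 × 1515/1506 ≈ 33.498 kHz.
Beat against the emitted tone (with f₀ = 33100 Hz): |f₂ − f₀| = 2v_e·f₀/(v − v_e) = 2 × 9 × 33100/1497 ≈ 398 Hz.

398 Hz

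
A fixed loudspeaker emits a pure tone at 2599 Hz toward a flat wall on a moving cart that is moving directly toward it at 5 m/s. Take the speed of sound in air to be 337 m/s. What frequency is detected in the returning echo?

The flat wall on a moving cart first receives the wave as a moving observer: f₁ = f₀ · (v + u)/v = 2599 × (337 + 5)/337 ≈ 2638 Hz.
The reflection then acts as a moving source: f₂ = f₁ · v/(v − u) ≈ 2677 Hz.
Equivalently f₂ = f₀ · (v + u)/(v − u).

2677 Hz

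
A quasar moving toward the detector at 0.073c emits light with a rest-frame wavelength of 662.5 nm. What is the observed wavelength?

Relativistic Doppler for wavelength: λ' = λ₀ · √((1 − β)/(1 + β)).
λ' = 662.5 × √(0.9270/1.0730) = 662.5 × 0.92948 ≈ 615.8 nm.

615.8 nm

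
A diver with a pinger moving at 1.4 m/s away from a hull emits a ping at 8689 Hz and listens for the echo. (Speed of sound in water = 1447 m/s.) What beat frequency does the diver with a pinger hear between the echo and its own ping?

The hull receives the sound from a moving source: f₁ = f₀ · v/(v + v_e) = 8689 × 1447/1448.4 ≈ 8680.60 Hz.
On the return leg the diver with a pinger is a moving observer: f₂ = f₁ · (v − v_e)/v = 8680.60 × 1445.6/1447 ≈ 8672.20 Hz.
Equivalently f₂ = f₀ · (v − v_e)/(v + v_e).
Beat against the emitted tone: |f₂ − f₀| = 2v_e·f₀/(v + v_e) = 2 × 1.4 × 8689/1448.4 ≈ 16.8 Hz.

16.8 Hz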